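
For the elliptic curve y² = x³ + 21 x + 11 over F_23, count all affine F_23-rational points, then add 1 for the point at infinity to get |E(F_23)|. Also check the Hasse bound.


Affine points = {(3, 3), (3, 20), (6, 10), (6, 13), (7, 8), (7, 15), (8, 1), (8, 22), (9, 3), (9, 20), (10, 5), (10, 18), (11, 3), (11, 20), (12, 6), (12, 17), (14, 6), (14, 17), (16, 2), (16, 21), (19, 1), (19, 22), (20, 6), (20, 17), (22, 9), (22, 14)}; affine count = 26; |E(F_23)| = 27.

Discriminant check: Δ ∝ 4a³ + 27b² = 4·21³ + 27·11² = 4·9261 + 27·121 ≡ 15 (mod 23). Nonzero ⇒ E is nonsingular.
For each x ∈ F_23, compute rhs = x³ + 21·x + 11 mod 23, then count y ∈ F_23 with y² ≡ rhs.
  x = 0: rhs = 11, matching y values: none (0 points).
  x = 1: rhs = 10, matching y values: none (0 points).
  x = 2: rhs = 15, matching y values: none (0 points).
  x = 3: rhs = 9, matching y values: 3, 20 (2 points).
  x = 4: rhs = 21, matching y values: none (0 points).
  x = 5: rhs = 11, matching y values: none (0 points).
  x = 6: rhs = 8, matching y values: 10, 13 (2 points).
  x = 7: rhs = 18, matching y values: 8, 15 (2 points).
  x = 8: rhs = 1, matching y values: 1, 22 (2 points).
  x = 9: rhs = 9, matching y values: 3, 20 (2 points).
  x = 10: rhs = 2, matching y values: 5, 18 (2 points).
  x = 11: rhs = 9, matching y values: 3, 20 (2 points).
  x = 12: rhs = 13, matching y values: 6, 17 (2 points).
  x = 13: rhs = 20, matching y values: none (0 points).
  x = 14: rhs = 13, matching y values: 6, 17 (2 points).
  x = 15: rhs = 21, matching y values: none (0 points).
  x = 16: rhs = 4, matching y values: 2, 21 (2 points).
  x = 17: rhs = 14, matching y values: none (0 points).
  x = 18: rhs = 11, matching y values: none (0 points).
  x = 19: rhs = 1, matching y values: 1, 22 (2 points).
  x = 20: rhs = 13, matching y values: 6, 17 (2 points).
  x = 21: rhs = 7, matching y values: none (0 points).
  x = 22: rhs = 12, matching y values: 9, 14 (2 points).
Total affine count: 26.
Full point count |E(F_23)| = 26 + 1 = 27.
Hasse bound: |27 − (23+1)| = |3| = 3 ≤ 2√23 ≈ 9.5917 ✓.


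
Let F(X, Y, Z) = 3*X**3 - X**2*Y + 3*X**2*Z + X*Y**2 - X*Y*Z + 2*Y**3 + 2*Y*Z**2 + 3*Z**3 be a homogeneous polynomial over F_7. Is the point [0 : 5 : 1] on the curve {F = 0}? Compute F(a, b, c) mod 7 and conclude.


F(0,5,1) ≡ 4 (mod 7); P is NOT on the curve.

Evaluate F(0, 5, 1) term-by-term (mod 7).
  3*X**3 ↦ 3·0·1·1 = 0
  -X**2*Y ↦ -1·0·5·1 = 0
  3*X**2*Z ↦ 3·0·1·1 = 0
  X*Y**2 ↦ 1·0·25·1 = 0
  -X*Y*Z ↦ -1·0·5·1 = 0
  2*Y**3 ↦ 2·1·125·1 = 250
  2*Y*Z**2 ↦ 2·1·5·1 = 10
  3*Z**3 ↦ 3·1·1·1 = 3
Sum: F(0, 5, 1) = (0) + (0) + (0) + (0) + (0) + (250) + (10) + (3) = 263.
Reducing mod 7: 263 ≡ 4 (mod 7).
Since F(a, b, c) ≡ 4 ≠ 0 (mod 7), P does NOT lie on the curve.


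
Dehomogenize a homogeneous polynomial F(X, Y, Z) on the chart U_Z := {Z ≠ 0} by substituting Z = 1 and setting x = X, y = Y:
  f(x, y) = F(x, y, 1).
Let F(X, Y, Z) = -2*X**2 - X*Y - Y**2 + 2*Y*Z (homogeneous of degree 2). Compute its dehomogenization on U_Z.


f(x, y) = -2*x**2 - x*y - y**2 + 2*y

On U_Z we set Z = 1. Each monomial c·X^i·Y^j·Z^k in F becomes c·x^i·y^j·1^k = c·x^i·y^j.
Substituting Z = 1: F(X, Y, 1) = -2*x**2 - x*y - y**2 + 2*y.
Note: deg(f) ≤ deg(F) = 2; strict inequality happens when F is divisible by Z (lost terms).


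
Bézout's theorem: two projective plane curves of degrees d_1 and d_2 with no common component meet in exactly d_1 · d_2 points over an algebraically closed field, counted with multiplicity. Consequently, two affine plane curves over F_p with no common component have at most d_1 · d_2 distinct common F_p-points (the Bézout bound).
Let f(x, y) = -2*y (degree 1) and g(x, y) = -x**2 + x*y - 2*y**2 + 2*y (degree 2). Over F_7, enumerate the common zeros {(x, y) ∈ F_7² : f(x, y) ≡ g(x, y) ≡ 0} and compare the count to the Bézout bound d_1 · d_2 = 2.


Common zeros: {(0, 0)}; count = 1; Bézout bound = 2.

deg(f) = 1, deg(g) = 2, so Bézout bound = 2.
Scan x ∈ F_7. For each x, list the y ∈ F_7 with f(x, y) ≡ 0 and those with g(x, y) ≡ 0 (mod 7); the common zeros in that column are the intersection.
  x = 0: f ≡ 0 at y ∈ {0}; g ≡ 0 at y ∈ {0, 1}; common: {0}.
  x = 1: f ≡ 0 at y ∈ {0}; g ≡ 0 at y ∈ {1, 4}; common: ∅.
  x = 2: f ≡ 0 at y ∈ {0}; g ≡ 0 at y ∈ ∅; common: ∅.
  x = 3: f ≡ 0 at y ∈ {0}; g ≡ 0 at y ∈ {2, 4}; common: ∅.
  x = 4: f ≡ 0 at y ∈ {0}; g ≡ 0 at y ∈ ∅; common: ∅.
  x = 5: f ≡ 0 at y ∈ {0}; g ≡ 0 at y ∈ ∅; common: ∅.
  x = 6: f ≡ 0 at y ∈ {0}; g ≡ 0 at y ∈ {2}; common: ∅.
Collecting: common zeros = {(0, 0)}, so the count is 1.
Comparison with the Bézout bound: 1 ≤ 2 = deg(f)·deg(g), as expected for curves with no common component (the affine F_7-count falls short of the bound because intersections may lie at infinity, over extension fields, or carry multiplicity).


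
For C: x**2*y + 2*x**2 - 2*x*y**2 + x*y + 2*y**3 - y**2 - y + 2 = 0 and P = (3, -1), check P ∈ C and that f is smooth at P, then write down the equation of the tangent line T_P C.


Tangent line at P: 3*x + 31*y + 22 = 0.

Step 1: f(3, -1) = 0, so P lies on C.
Step 2: partial derivatives
  f_x(x, y) = 2*x*y + 4*x - 2*y**2 + y, f_y(x, y) = x**2 - 4*x*y + x + 6*y**2 - 2*y - 1.
  f_x(P) = 3, f_y(P) = 31 (gradient nonzero, so P is smooth).
Step 3: tangent line at P: 3·(x − 3) + 31·(y − -1) = 0.
Expanding: 3*x + 31*y + 22 = 0.


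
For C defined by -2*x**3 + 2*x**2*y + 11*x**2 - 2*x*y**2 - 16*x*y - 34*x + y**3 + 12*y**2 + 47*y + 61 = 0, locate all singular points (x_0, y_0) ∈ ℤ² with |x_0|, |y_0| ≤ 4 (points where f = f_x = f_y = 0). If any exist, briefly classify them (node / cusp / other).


Singular points: {(1, -3)}; classification: node.

Compute partial derivatives:
  f_x = -6*x**2 + 4*x*y + 22*x - 2*y**2 - 16*y - 34.
  f_y = 2*x**2 - 4*x*y - 16*x + 3*y**2 + 24*y + 47.
Scan x_0 ∈ {−4, ..., 4}. For each x_0, f_y(x_0, y) is a polynomial in y; find its integer roots y ∈ {−4, ..., 4}, then test f_x and f at those candidates.
  x = -4: f_y(-4, y) = 3*y**2 + 40*y + 143; no integer root y with |y| ≤ 4.
  x = -3: f_y(-3, y) = 3*y**2 + 36*y + 113; no integer root y with |y| ≤ 4.
  x = -2: f_y(-2, y) = 3*y**2 + 32*y + 87; no integer root y with |y| ≤ 4.
  x = -1: f_y(-1, y) = 3*y**2 + 28*y + 65; no integer root y with |y| ≤ 4.
  x = 0: f_y(0, y) = 3*y**2 + 24*y + 47; no integer root y with |y| ≤ 4.
  x = 1: f_y(1, y) = 3*y**2 + 20*y + 33; vanishes at y ∈ {-3}. (1, -3): f_x = 0, f = 0 — SINGULAR.
  x = 2: f_y(2, y) = 3*y**2 + 16*y + 23; no integer root y with |y| ≤ 4.
  x = 3: f_y(3, y) = 3*y**2 + 12*y + 17; no integer root y with |y| ≤ 4.
  x = 4: f_y(4, y) = 3*y**2 + 8*y + 15; no integer root y with |y| ≤ 4.
Only singular point on the grid: (1, -3).
Classify: substitute x = 1 + u, y = -3 + v and expand: f = -2*u**3 + 2*u**2*v - u**2 - 2*u*v**2 + v**3 + v**2.
No constant or linear terms (consistent with a singular point). Quadratic part: -u**2 + v**2. Cubic part: -2*u**3 + 2*u**2*v - 2*u*v**2 + v**3.
The quadratic part v**2 - u**2 = (v − u)(v + u) splits into two distinct linear factors, so there are two distinct tangent lines y − -3 = ±(x − 1) — this is a node (ordinary double point).
Classification: node.


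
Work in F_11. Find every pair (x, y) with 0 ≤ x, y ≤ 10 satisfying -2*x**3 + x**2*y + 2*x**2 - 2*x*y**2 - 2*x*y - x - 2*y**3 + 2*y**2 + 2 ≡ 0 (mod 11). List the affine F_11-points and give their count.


Affine F_11-points: {(0, 5), (2, 5), (2, 7), (2, 9), (4, 10), (5, 1), (6, 1), (6, 6), (6, 10), (7, 1), (7, 5), (7, 10), (8, 0), (9, 7), (10, 7), (10, 8), (10, 9)}; count = 17.

For each of the 121 pairs (x, y) ∈ F_11², evaluate f(x, y) mod 11. Record the zeros.
  x = 0: [0↦2, 1↦2, 2↦5, 3↦10, 4↦5, 5↦0, 6↦5, 7↦8, 8↦8, 9↦4, 10↦6]  zeros at y ∈ {5}
  x = 1: [0↦1, 1↦9, 2↦5, 3↦10, 4↦1, 5↦10, 6↦3, 7↦1, 8↦3, 9↦8, 10↦4]  zeros at y ∈ ∅
  x = 2: [0↦3, 1↦10, 2↦1, 3↦8, 4↦8, 5↦0, 6↦5, 7↦0, 8↦6, 9↦0, 10↦3]  zeros at y ∈ {5, 7, 9}
  x = 3: [0↦7, 1↦4, 2↦3, 3↦3, 4↦3, 5↦2, 6↦10, 7↦4, 8↦5, 9↦1, 10↦2]  zeros at y ∈ ∅
  x = 4: [0↦1, 1↦1, 2↦10, 3↦5, 4↦7, 5↦4, 6↦6, 7↦1, 8↦10, 9↦10, 10↦0]  zeros at y ∈ {10}
  x = 5: [0↦6, 1↦0, 2↦10, 3↦2, 4↦8, 5↦5, 6↦3, 7↦1, 8↦9, 9↦4, 10↦7]  zeros at y ∈ {1}
  x = 6: [0↦10, 1↦0, 2↦2, 3↦4, 4↦5, 5↦4, 6↦0, 7↦3, 8↦1, 9↦4, 10↦0]  zeros at y ∈ {1, 6, 10}
  x = 7: [0↦1, 1↦0, 2↦7, 3↦10, 4↦8, 5↦0, 6↦7, 7↦6, 8↦7, 9↦9, 10↦0]  zeros at y ∈ {1, 5, 10}
  x = 8: [0↦0, 1↦10, 2↦2, 3↦8, 4↦5, 5↦3, 6↦1, 7↦9, 8↦4, 9↦7, 10↦6]  zeros at y ∈ {0}
  x = 9: [0↦6, 1↦7, 2↦8, 3↦8, 4↦6, 5↦1, 6↦3, 7↦0, 8↦2, 9↦8, 10↦6]  zeros at y ∈ {7}
  x = 10: [0↦7, 1↦1, 2↦2, 3↦9, 4↦10, 5↦4, 6↦1, 7↦0, 8↦0, 9↦0, 10↦10]  zeros at y ∈ {7, 8, 9}
Collecting zeros: affine points = {(0, 5), (2, 5), (2, 7), (2, 9), (4, 10), (5, 1), (6, 1), (6, 6), (6, 10), (7, 1), (7, 5), (7, 10), (8, 0), (9, 7), (10, 7), (10, 8), (10, 9)}.
Total count |C(F_11)_aff| = 17.


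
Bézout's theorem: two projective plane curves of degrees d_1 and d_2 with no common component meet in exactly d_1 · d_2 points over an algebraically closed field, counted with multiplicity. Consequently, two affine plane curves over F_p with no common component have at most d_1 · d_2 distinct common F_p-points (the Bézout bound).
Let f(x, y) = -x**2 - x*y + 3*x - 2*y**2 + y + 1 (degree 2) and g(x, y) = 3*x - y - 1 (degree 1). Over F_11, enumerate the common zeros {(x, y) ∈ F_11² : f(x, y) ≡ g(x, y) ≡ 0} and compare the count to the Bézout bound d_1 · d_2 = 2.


Common zeros: {(3, 8)}; count = 1; Bézout bound = 2.

deg(f) = 2, deg(g) = 1, so Bézout bound = 2.
Scan x ∈ F_11. For each x, list the y ∈ F_11 with f(x, y) ≡ 0 and those with g(x, y) ≡ 0 (mod 11); the common zeros in that column are the intersection.
  x = 0: f ≡ 0 at y ∈ {1, 5}; g ≡ 0 at y ∈ {10}; common: ∅.
  x = 1: f ≡ 0 at y ∈ ∅; g ≡ 0 at y ∈ {2}; common: ∅.
  x = 2: f ≡ 0 at y ∈ {1, 4}; g ≡ 0 at y ∈ {5}; common: ∅.
  x = 3: f ≡ 0 at y ∈ {2, 8}; g ≡ 0 at y ∈ {8}; common: {8}.
  x = 4: f ≡ 0 at y ∈ ∅; g ≡ 0 at y ∈ {0}; common: ∅.
  x = 5: f ≡ 0 at y ∈ ∅; g ≡ 0 at y ∈ {3}; common: ∅.
  x = 6: f ≡ 0 at y ∈ ∅; g ≡ 0 at y ∈ {6}; common: ∅.
  x = 7: f ≡ 0 at y ∈ ∅; g ≡ 0 at y ∈ {9}; common: ∅.
  x = 8: f ≡ 0 at y ∈ {4, 9}; g ≡ 0 at y ∈ {1}; common: ∅.
  x = 9: f ≡ 0 at y ∈ {2, 5}; g ≡ 0 at y ∈ {4}; common: ∅.
  x = 10: f ≡ 0 at y ∈ ∅; g ≡ 0 at y ∈ {7}; common: ∅.
Collecting: common zeros = {(3, 8)}, so the count is 1.
Comparison with the Bézout bound: 1 ≤ 2 = deg(f)·deg(g), as expected for curves with no common component (the affine F_11-count falls short of the bound because intersections may lie at infinity, over extension fields, or carry multiplicity).


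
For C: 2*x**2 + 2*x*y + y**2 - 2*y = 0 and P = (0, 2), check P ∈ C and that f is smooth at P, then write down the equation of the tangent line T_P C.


Tangent line at P: 4*x + 2*y - 4 = 0.

Step 1: f(0, 2) = 0, so P lies on C.
Step 2: partial derivatives
  f_x(x, y) = 4*x + 2*y, f_y(x, y) = 2*x + 2*y - 2.
  f_x(P) = 4, f_y(P) = 2 (gradient nonzero, so P is smooth).
Step 3: tangent line at P: 4·(x − 0) + 2·(y − 2) = 0.
Expanding: 4*x + 2*y - 4 = 0.


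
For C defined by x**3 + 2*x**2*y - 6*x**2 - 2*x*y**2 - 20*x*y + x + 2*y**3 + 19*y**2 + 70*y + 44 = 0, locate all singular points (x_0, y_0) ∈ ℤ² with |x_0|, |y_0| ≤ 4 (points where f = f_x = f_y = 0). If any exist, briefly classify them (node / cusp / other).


Singular points: {(3, -2)}; classification: node.

Compute partial derivatives:
  f_x = 3*x**2 + 4*x*y - 12*x - 2*y**2 - 20*y + 1.
  f_y = 2*x**2 - 4*x*y - 20*x + 6*y**2 + 38*y + 70.
Scan x_0 ∈ {−4, ..., 4}. For each x_0, f_y(x_0, y) is a polynomial in y; find its integer roots y ∈ {−4, ..., 4}, then test f_x and f at those candidates.
  x = -4: f_y(-4, y) = 6*y**2 + 54*y + 182; no integer root y with |y| ≤ 4.
  x = -3: f_y(-3, y) = 6*y**2 + 50*y + 148; no integer root y with |y| ≤ 4.
  x = -2: f_y(-2, y) = 6*y**2 + 46*y + 118; no integer root y with |y| ≤ 4.
  x = -1: f_y(-1, y) = 6*y**2 + 42*y + 92; no integer root y with |y| ≤ 4.
  x = 0: f_y(0, y) = 6*y**2 + 38*y + 70; no integer root y with |y| ≤ 4.
  x = 1: f_y(1, y) = 6*y**2 + 34*y + 52; no integer root y with |y| ≤ 4.
  x = 2: f_y(2, y) = 6*y**2 + 30*y + 38; no integer root y with |y| ≤ 4.
  x = 3: f_y(3, y) = 6*y**2 + 26*y + 28; vanishes at y ∈ {-2}. (3, -2): f_x = 0, f = 0 — SINGULAR.
  x = 4: f_y(4, y) = 6*y**2 + 22*y + 22; no integer root y with |y| ≤ 4.
Only singular point on the grid: (3, -2).
Classify: substitute x = 3 + u, y = -2 + v and expand: f = u**3 + 2*u**2*v - u**2 - 2*u*v**2 + 2*v**3 + v**2.
No constant or linear terms (consistent with a singular point). Quadratic part: -u**2 + v**2. Cubic part: u**3 + 2*u**2*v - 2*u*v**2 + 2*v**3.
The quadratic part v**2 - u**2 = (v − u)(v + u) splits into two distinct linear factors, so there are two distinct tangent lines y − -2 = ±(x − 3) — this is a node (ordinary double point).
Classification: node.


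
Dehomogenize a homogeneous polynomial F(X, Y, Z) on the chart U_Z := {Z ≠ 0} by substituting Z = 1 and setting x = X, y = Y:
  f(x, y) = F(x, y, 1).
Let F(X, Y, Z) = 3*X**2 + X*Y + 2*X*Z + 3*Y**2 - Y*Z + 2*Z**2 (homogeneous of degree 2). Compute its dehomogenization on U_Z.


f(x, y) = 3*x**2 + x*y + 2*x + 3*y**2 - y + 2

On U_Z we set Z = 1. Each monomial c·X^i·Y^j·Z^k in F becomes c·x^i·y^j·1^k = c·x^i·y^j.
Substituting Z = 1: F(X, Y, 1) = 3*x**2 + x*y + 2*x + 3*y**2 - y + 2.
Note: deg(f) ≤ deg(F) = 2; strict inequality happens when F is divisible by Z (lost terms).


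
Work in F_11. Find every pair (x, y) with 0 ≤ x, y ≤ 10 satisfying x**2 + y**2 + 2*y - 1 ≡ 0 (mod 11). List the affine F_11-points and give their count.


Affine F_11-points: {(1, 0), (1, 9), (2, 2), (2, 7), (3, 1), (3, 8), (8, 1), (8, 8), (9, 2), (9, 7), (10, 0), (10, 9)}; count = 12.

For each of the 121 pairs (x, y) ∈ F_11², evaluate f(x, y) mod 11. Record the zeros.
  x = 0: [0↦10, 1↦2, 2↦7, 3↦3, 4↦1, 5↦1, 6↦3, 7↦7, 8↦2, 9↦10, 10↦9]  zeros at y ∈ ∅
  x = 1: [0↦0, 1↦3, 2↦8, 3↦4, 4↦2, 5↦2, 6↦4, 7↦8, 8↦3, 9↦0, 10↦10]  zeros at y ∈ {0, 9}
  x = 2: [0↦3, 1↦6, 2↦0, 3↦7, 4↦5, 5↦5, 6↦7, 7↦0, 8↦6, 9↦3, 10↦2]  zeros at y ∈ {2, 7}
  x = 3: [0↦8, 1↦0, 2↦5, 3↦1, 4↦10, 5↦10, 6↦1, 7↦5, 8↦0, 9↦8, 10↦7]  zeros at y ∈ {1, 8}
  x = 4: [0↦4, 1↦7, 2↦1, 3↦8, 4↦6, 5↦6, 6↦8, 7↦1, 8↦7, 9↦4, 10↦3]  zeros at y ∈ ∅
  x = 5: [0↦2, 1↦5, 2↦10, 3↦6, 4↦4, 5↦4, 6↦6, 7↦10, 8↦5, 9↦2, 10↦1]  zeros at y ∈ ∅
  x = 6: [0↦2, 1↦5, 2↦10, 3↦6, 4↦4, 5↦4, 6↦6, 7↦10, 8↦5, 9↦2, 10↦1]  zeros at y ∈ ∅
  x = 7: [0↦4, 1↦7, 2↦1, 3↦8, 4↦6, 5↦6, 6↦8, 7↦1, 8↦7, 9↦4, 10↦3]  zeros at y ∈ ∅
  x = 8: [0↦8, 1↦0, 2↦5, 3↦1, 4↦10, 5↦10, 6↦1, 7↦5, 8↦0, 9↦8, 10↦7]  zeros at y ∈ {1, 8}
  x = 9: [0↦3, 1↦6, 2↦0, 3↦7, 4↦5, 5↦5, 6↦7, 7↦0, 8↦6, 9↦3, 10↦2]  zeros at y ∈ {2, 7}
  x = 10: [0↦0, 1↦3, 2↦8, 3↦4, 4↦2, 5↦2, 6↦4, 7↦8, 8↦3, 9↦0, 10↦10]  zeros at y ∈ {0, 9}
Collecting zeros: affine points = {(1, 0), (1, 9), (2, 2), (2, 7), (3, 1), (3, 8), (8, 1), (8, 8), (9, 2), (9, 7), (10, 0), (10, 9)}.
Total count |C(F_11)_aff| = 12.


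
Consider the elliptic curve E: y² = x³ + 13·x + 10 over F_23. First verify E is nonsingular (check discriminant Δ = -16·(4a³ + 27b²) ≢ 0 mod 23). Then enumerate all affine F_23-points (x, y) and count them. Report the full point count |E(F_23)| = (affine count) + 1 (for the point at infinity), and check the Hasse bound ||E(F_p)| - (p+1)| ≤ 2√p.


Affine points = {(1, 1), (1, 22), (5, 4), (5, 19), (10, 6), (10, 17), (11, 9), (11, 14), (12, 10), (12, 13), (16, 6), (16, 17), (18, 2), (18, 21), (19, 3), (19, 20), (20, 6), (20, 17)}; affine count = 18; |E(F_23)| = 19.

Discriminant check: Δ ∝ 4a³ + 27b² = 4·13³ + 27·10² = 4·2197 + 27·100 ≡ 11 (mod 23). Nonzero ⇒ E is nonsingular.
For each x ∈ F_23, compute rhs = x³ + 13·x + 10 mod 23, then count y ∈ F_23 with y² ≡ rhs.
  x = 0: rhs = 10, matching y values: none (0 points).
  x = 1: rhs = 1, matching y values: 1, 22 (2 points).
  x = 2: rhs = 21, matching y values: none (0 points).
  x = 3: rhs = 7, matching y values: none (0 points).
  x = 4: rhs = 11, matching y values: none (0 points).
  x = 5: rhs = 16, matching y values: 4, 19 (2 points).
  x = 6: rhs = 5, matching y values: none (0 points).
  x = 7: rhs = 7, matching y values: none (0 points).
  x = 8: rhs = 5, matching y values: none (0 points).
  x = 9: rhs = 5, matching y values: none (0 points).
  x = 10: rhs = 13, matching y values: 6, 17 (2 points).
  x = 11: rhs = 12, matching y values: 9, 14 (2 points).
  x = 12: rhs = 8, matching y values: 10, 13 (2 points).
  x = 13: rhs = 7, matching y values: none (0 points).
  x = 14: rhs = 15, matching y values: none (0 points).
  x = 15: rhs = 15, matching y values: none (0 points).
  x = 16: rhs = 13, matching y values: 6, 17 (2 points).
  x = 17: rhs = 15, matching y values: none (0 points).
  x = 18: rhs = 4, matching y values: 2, 21 (2 points).
  x = 19: rhs = 9, matching y values: 3, 20 (2 points).
  x = 20: rhs = 13, matching y values: 6, 17 (2 points).
  x = 21: rhs = 22, matching y values: none (0 points).
  x = 22: rhs = 19, matching y values: none (0 points).
Total affine count: 18.
Full point count |E(F_23)| = 18 + 1 = 19.
Hasse bound: |19 − (23+1)| = |-5| = 5 ≤ 2√23 ≈ 9.5917 ✓.


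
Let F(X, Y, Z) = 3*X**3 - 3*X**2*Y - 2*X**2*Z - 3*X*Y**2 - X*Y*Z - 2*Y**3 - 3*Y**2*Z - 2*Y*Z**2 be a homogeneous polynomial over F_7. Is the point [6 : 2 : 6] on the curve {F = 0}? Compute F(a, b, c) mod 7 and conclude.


F(6,2,6) ≡ 2 (mod 7); P is NOT on the curve.

Evaluate F(6, 2, 6) term-by-term (mod 7).
  3*X**3 ↦ 3·216·1·1 = 648
  -3*X**2*Y ↦ -3·36·2·1 = -216
  -2*X**2*Z ↦ -2·36·1·6 = -432
  -3*X*Y**2 ↦ -3·6·4·1 = -72
  -X*Y*Z ↦ -1·6·2·6 = -72
  -2*Y**3 ↦ -2·1·8·1 = -16
  -3*Y**2*Z ↦ -3·1·4·6 = -72
  -2*Y*Z**2 ↦ -2·1·2·36 = -144
Sum: F(6, 2, 6) = (648) + (-216) + (-432) + (-72) + (-72) + (-16) + (-72) + (-144) = -376.
Reducing mod 7: -376 ≡ 2 (mod 7).
Since F(a, b, c) ≡ 2 ≠ 0 (mod 7), P does NOT lie on the curve.


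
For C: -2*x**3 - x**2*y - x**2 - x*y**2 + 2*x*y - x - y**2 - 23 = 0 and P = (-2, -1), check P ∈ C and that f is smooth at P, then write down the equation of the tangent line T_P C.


Tangent line at P: -28*x - 10*y - 66 = 0.

Step 1: f(-2, -1) = 0, so P lies on C.
Step 2: partial derivatives
  f_x(x, y) = -6*x**2 - 2*x*y - 2*x - y**2 + 2*y - 1, f_y(x, y) = -x**2 - 2*x*y + 2*x - 2*y.
  f_x(P) = -28, f_y(P) = -10 (gradient nonzero, so P is smooth).
Step 3: tangent line at P: -28·(x − -2) + -10·(y − -1) = 0.
Expanding: -28*x - 10*y - 66 = 0.


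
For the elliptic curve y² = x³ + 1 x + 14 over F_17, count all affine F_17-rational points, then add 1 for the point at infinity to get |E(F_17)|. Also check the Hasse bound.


Affine points = {(1, 4), (1, 13), (5, 5), (5, 12), (6, 7), (6, 10), (9, 2), (9, 15), (10, 2), (10, 15), (11, 8), (11, 9), (14, 1), (14, 16), (15, 2), (15, 15)}; affine count = 16; |E(F_17)| = 17.

Discriminant check: Δ ∝ 4a³ + 27b² = 4·1³ + 27·14² = 4·1 + 27·196 ≡ 9 (mod 17). Nonzero ⇒ E is nonsingular.
For each x ∈ F_17, compute rhs = x³ + 1·x + 14 mod 17, then count y ∈ F_17 with y² ≡ rhs.
  x = 0: rhs = 14, matching y values: none (0 points).
  x = 1: rhs = 16, matching y values: 4, 13 (2 points).
  x = 2: rhs = 7, matching y values: none (0 points).
  x = 3: rhs = 10, matching y values: none (0 points).
  x = 4: rhs = 14, matching y values: none (0 points).
  x = 5: rhs = 8, matching y values: 5, 12 (2 points).
  x = 6: rhs = 15, matching y values: 7, 10 (2 points).
  x = 7: rhs = 7, matching y values: none (0 points).
  x = 8: rhs = 7, matching y values: none (0 points).
  x = 9: rhs = 4, matching y values: 2, 15 (2 points).
  x = 10: rhs = 4, matching y values: 2, 15 (2 points).
  x = 11: rhs = 13, matching y values: 8, 9 (2 points).
  x = 12: rhs = 3, matching y values: none (0 points).
  x = 13: rhs = 14, matching y values: none (0 points).
  x = 14: rhs = 1, matching y values: 1, 16 (2 points).
  x = 15: rhs = 4, matching y values: 2, 15 (2 points).
  x = 16: rhs = 12, matching y values: none (0 points).
Total affine count: 16.
Full point count |E(F_17)| = 16 + 1 = 17.
Hasse bound: |17 − (17+1)| = |-1| = 1 ≤ 2√17 ≈ 8.2462 ✓.


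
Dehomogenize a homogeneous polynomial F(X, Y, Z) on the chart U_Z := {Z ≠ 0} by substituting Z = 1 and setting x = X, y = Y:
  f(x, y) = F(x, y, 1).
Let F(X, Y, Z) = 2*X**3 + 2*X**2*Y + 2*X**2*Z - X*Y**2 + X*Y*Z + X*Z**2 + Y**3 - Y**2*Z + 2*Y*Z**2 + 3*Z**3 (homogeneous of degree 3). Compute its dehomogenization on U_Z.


f(x, y) = 2*x**3 + 2*x**2*y + 2*x**2 - x*y**2 + x*y + x + y**3 - y**2 + 2*y + 3

On U_Z we set Z = 1. Each monomial c·X^i·Y^j·Z^k in F becomes c·x^i·y^j·1^k = c·x^i·y^j.
Substituting Z = 1: F(X, Y, 1) = 2*x**3 + 2*x**2*y + 2*x**2 - x*y**2 + x*y + x + y**3 - y**2 + 2*y + 3.
Note: deg(f) ≤ deg(F) = 3; strict inequality happens when F is divisible by Z (lost terms).


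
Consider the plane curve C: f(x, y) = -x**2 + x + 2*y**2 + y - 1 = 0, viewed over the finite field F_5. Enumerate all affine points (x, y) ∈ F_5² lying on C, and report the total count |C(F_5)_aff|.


Affine F_5-points: {(0, 3), (0, 4), (1, 3), (1, 4), (2, 1), (4, 1)}; count = 6.

For each of the 25 pairs (x, y) ∈ F_5², evaluate f(x, y) mod 5. Record the zeros.
  x = 0: [0↦4, 1↦2, 2↦4, 3↦0, 4↦0]  zeros at y ∈ {3, 4}
  x = 1: [0↦4, 1↦2, 2↦4, 3↦0, 4↦0]  zeros at y ∈ {3, 4}
  x = 2: [0↦2, 1↦0, 2↦2, 3↦3, 4↦3]  zeros at y ∈ {1}
  x = 3: [0↦3, 1↦1, 2↦3, 3↦4, 4↦4]  zeros at y ∈ ∅
  x = 4: [0↦2, 1↦0, 2↦2, 3↦3, 4↦3]  zeros at y ∈ {1}
Collecting zeros: affine points = {(0, 3), (0, 4), (1, 3), (1, 4), (2, 1), (4, 1)}.
Total count |C(F_5)_aff| = 6.


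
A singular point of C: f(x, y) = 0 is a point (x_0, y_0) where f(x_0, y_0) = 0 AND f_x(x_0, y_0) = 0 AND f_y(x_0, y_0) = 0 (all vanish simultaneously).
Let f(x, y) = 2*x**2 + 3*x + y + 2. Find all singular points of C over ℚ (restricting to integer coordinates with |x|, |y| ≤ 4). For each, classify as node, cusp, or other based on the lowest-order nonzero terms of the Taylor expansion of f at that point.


No singular points in the scanned grid; C is smooth there.

Compute partial derivatives:
  f_x = 4*x + 3.
  f_y = 1.
f_y = 1 is a nonzero constant, so f_y never vanishes: no point (x, y) can satisfy f = f_x = f_y = 0. In particular no (x, y) ∈ {−4, ..., 4}² is singular; the curve is smooth.


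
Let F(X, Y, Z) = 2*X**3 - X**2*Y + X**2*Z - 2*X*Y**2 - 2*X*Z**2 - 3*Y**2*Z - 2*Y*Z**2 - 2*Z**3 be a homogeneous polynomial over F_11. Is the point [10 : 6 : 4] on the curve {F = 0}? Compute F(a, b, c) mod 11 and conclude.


F(10,6,4) ≡ 8 (mod 11); P is NOT on the curve.

Evaluate F(10, 6, 4) term-by-term (mod 11).
  2*X**3 ↦ 2·1000·1·1 = 2000
  -X**2*Y ↦ -1·100·6·1 = -600
  X**2*Z ↦ 1·100·1·4 = 400
  -2*X*Y**2 ↦ -2·10·36·1 = -720
  -2*X*Z**2 ↦ -2·10·1·16 = -320
  -3*Y**2*Z ↦ -3·1·36·4 = -432
  -2*Y*Z**2 ↦ -2·1·6·16 = -192
  -2*Z**3 ↦ -2·1·1·64 = -128
Sum: F(10, 6, 4) = (2000) + (-600) + (400) + (-720) + (-320) + (-432) + (-192) + (-128) = 8.
Reducing mod 11: 8 ≡ 8 (mod 11).
Since F(a, b, c) ≡ 8 ≠ 0 (mod 11), P does NOT lie on the curve.


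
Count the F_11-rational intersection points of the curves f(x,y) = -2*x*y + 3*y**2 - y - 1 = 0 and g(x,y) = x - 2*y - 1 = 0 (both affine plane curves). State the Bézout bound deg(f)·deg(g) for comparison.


Common zeros: {(2, 6), (5, 2)}; count = 2; Bézout bound = 2.

deg(f) = 2, deg(g) = 1, so Bézout bound = 2.
Scan x ∈ F_11. For each x, list the y ∈ F_11 with f(x, y) ≡ 0 and those with g(x, y) ≡ 0 (mod 11); the common zeros in that column are the intersection.
  x = 0: f ≡ 0 at y ∈ ∅; g ≡ 0 at y ∈ {5}; common: ∅.
  x = 1: f ≡ 0 at y ∈ ∅; g ≡ 0 at y ∈ {0}; common: ∅.
  x = 2: f ≡ 0 at y ∈ {3, 6}; g ≡ 0 at y ∈ {6}; common: {6}.
  x = 3: f ≡ 0 at y ∈ ∅; g ≡ 0 at y ∈ {1}; common: ∅.
  x = 4: f ≡ 0 at y ∈ {4, 10}; g ≡ 0 at y ∈ {7}; common: ∅.
  x = 5: f ≡ 0 at y ∈ {2, 9}; g ≡ 0 at y ∈ {2}; common: {2}.
  x = 6: f ≡ 0 at y ∈ {1, 7}; g ≡ 0 at y ∈ {8}; common: ∅.
  x = 7: f ≡ 0 at y ∈ ∅; g ≡ 0 at y ∈ {3}; common: ∅.
  x = 8: f ≡ 0 at y ∈ {5, 8}; g ≡ 0 at y ∈ {9}; common: ∅.
  x = 9: f ≡ 0 at y ∈ ∅; g ≡ 0 at y ∈ {4}; common: ∅.
  x = 10: f ≡ 0 at y ∈ ∅; g ≡ 0 at y ∈ {10}; common: ∅.
Collecting: common zeros = {(2, 6), (5, 2)}, so the count is 2.
Comparison with the Bézout bound: 2 ≤ 2 = deg(f)·deg(g), as expected for curves with no common component (the bound is attained).


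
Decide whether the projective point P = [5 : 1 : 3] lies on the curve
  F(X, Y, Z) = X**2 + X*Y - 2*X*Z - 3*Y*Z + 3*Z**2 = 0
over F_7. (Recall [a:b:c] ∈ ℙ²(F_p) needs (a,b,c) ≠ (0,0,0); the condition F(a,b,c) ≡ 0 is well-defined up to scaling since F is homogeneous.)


F(5,1,3) ≡ 4 (mod 7); P is NOT on the curve.

Evaluate F(5, 1, 3) term-by-term (mod 7).
  X**2 ↦ 1·25·1·1 = 25
  X*Y ↦ 1·5·1·1 = 5
  -2*X*Z ↦ -2·5·1·3 = -30
  -3*Y*Z ↦ -3·1·1·3 = -9
  3*Z**2 ↦ 3·1·1·9 = 27
Sum: F(5, 1, 3) = (25) + (5) + (-30) + (-9) + (27) = 18.
Reducing mod 7: 18 ≡ 4 (mod 7).
Since F(a, b, c) ≡ 4 ≠ 0 (mod 7), P does NOT lie on the curve.


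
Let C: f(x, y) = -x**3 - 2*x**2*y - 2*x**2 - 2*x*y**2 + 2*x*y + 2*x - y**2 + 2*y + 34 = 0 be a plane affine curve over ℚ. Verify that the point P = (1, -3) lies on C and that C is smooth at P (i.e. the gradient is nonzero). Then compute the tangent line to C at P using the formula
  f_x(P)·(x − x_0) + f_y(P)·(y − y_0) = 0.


Tangent line at P: -17*x + 20*y + 77 = 0.

Step 1: f(1, -3) = 0, so P lies on C.
Step 2: partial derivatives
  f_x(x, y) = -3*x**2 - 4*x*y - 4*x - 2*y**2 + 2*y + 2, f_y(x, y) = -2*x**2 - 4*x*y + 2*x - 2*y + 2.
  f_x(P) = -17, f_y(P) = 20 (gradient nonzero, so P is smooth).
Step 3: tangent line at P: -17·(x − 1) + 20·(y − -3) = 0.
Expanding: -17*x + 20*y + 77 = 0.


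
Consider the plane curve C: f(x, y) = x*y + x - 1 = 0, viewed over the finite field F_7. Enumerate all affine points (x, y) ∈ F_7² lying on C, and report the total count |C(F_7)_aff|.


Affine F_7-points: {(1, 0), (2, 3), (3, 4), (4, 1), (5, 2), (6, 5)}; count = 6.

For each of the 49 pairs (x, y) ∈ F_7², evaluate f(x, y) mod 7. Record the zeros.
  x = 0: [0↦6, 1↦6, 2↦6, 3↦6, 4↦6, 5↦6, 6↦6]  zeros at y ∈ ∅
  x = 1: [0↦0, 1↦1, 2↦2, 3↦3, 4↦4, 5↦5, 6↦6]  zeros at y ∈ {0}
  x = 2: [0↦1, 1↦3, 2↦5, 3↦0, 4↦2, 5↦4, 6↦6]  zeros at y ∈ {3}
  x = 3: [0↦2, 1↦5, 2↦1, 3↦4, 4↦0, 5↦3, 6↦6]  zeros at y ∈ {4}
  x = 4: [0↦3, 1↦0, 2↦4, 3↦1, 4↦5, 5↦2, 6↦6]  zeros at y ∈ {1}
  x = 5: [0↦4, 1↦2, 2↦0, 3↦5, 4↦3, 5↦1, 6↦6]  zeros at y ∈ {2}
  x = 6: [0↦5, 1↦4, 2↦3, 3↦2, 4↦1, 5↦0, 6↦6]  zeros at y ∈ {5}
Collecting zeros: affine points = {(1, 0), (2, 3), (3, 4), (4, 1), (5, 2), (6, 5)}.
Total count |C(F_7)_aff| = 6.


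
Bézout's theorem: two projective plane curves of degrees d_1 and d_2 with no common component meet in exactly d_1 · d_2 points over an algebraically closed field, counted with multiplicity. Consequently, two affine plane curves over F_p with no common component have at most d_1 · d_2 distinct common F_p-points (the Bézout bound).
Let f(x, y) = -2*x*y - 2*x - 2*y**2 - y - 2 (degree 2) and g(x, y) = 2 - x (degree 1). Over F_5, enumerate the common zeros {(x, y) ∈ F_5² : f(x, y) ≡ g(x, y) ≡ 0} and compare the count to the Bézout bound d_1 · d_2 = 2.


Common zeros: ∅; count = 0; Bézout bound = 2.

deg(f) = 2, deg(g) = 1, so Bézout bound = 2.
Scan x ∈ F_5. For each x, list the y ∈ F_5 with f(x, y) ≡ 0 and those with g(x, y) ≡ 0 (mod 5); the common zeros in that column are the intersection.
  x = 0: f ≡ 0 at y ∈ {1}; g ≡ 0 at y ∈ ∅; common: ∅.
  x = 1: f ≡ 0 at y ∈ ∅; g ≡ 0 at y ∈ ∅; common: ∅.
  x = 2: f ≡ 0 at y ∈ ∅; g ≡ 0 at y ∈ {0, 1, 2, 3, 4}; common: ∅.
  x = 3: f ≡ 0 at y ∈ {2}; g ≡ 0 at y ∈ ∅; common: ∅.
  x = 4: f ≡ 0 at y ∈ {0, 3}; g ≡ 0 at y ∈ ∅; common: ∅.
Collecting: common zeros = ∅, so the count is 0.
Comparison with the Bézout bound: 0 ≤ 2 = deg(f)·deg(g), as expected for curves with no common component (the affine F_5-count falls short of the bound because intersections may lie at infinity, over extension fields, or carry multiplicity).


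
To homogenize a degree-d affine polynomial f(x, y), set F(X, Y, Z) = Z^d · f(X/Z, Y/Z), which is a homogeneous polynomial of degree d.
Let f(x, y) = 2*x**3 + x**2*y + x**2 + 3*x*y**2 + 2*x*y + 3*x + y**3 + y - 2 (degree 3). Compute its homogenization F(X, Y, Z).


F(X, Y, Z) = 2*X**3 + X**2*Y + X**2*Z + 3*X*Y**2 + 2*X*Y*Z + 3*X*Z**2 + Y**3 + Y*Z**2 - 2*Z**3

deg(f) = 3.
Substitute x = X/Z, y = Y/Z into f, then multiply by Z^3.
  monomial 2·x^3·y^0 ↦ 2·X^3·Y^0·Z^0.
  monomial 1·x^2·y^1 ↦ 1·X^2·Y^1·Z^0.
  monomial 1·x^2·y^0 ↦ 1·X^2·Y^0·Z^1.
  monomial 3·x^1·y^2 ↦ 3·X^1·Y^2·Z^0.
  monomial 2·x^1·y^1 ↦ 2·X^1·Y^1·Z^1.
  monomial 3·x^1·y^0 ↦ 3·X^1·Y^0·Z^2.
  monomial 1·x^0·y^3 ↦ 1·X^0·Y^3·Z^0.
  monomial 1·x^0·y^1 ↦ 1·X^0·Y^1·Z^2.
  monomial -2·x^0·y^0 ↦ -2·X^0·Y^0·Z^3.
Collecting: F(X, Y, Z) = 2*X**3 + X**2*Y + X**2*Z + 3*X*Y**2 + 2*X*Y*Z + 3*X*Z**2 + Y**3 + Y*Z**2 - 2*Z**3.


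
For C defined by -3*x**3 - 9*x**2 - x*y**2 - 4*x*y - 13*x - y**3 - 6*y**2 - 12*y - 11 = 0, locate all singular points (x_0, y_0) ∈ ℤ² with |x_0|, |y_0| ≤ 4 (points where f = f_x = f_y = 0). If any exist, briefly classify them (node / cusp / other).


Singular points: {(-1, -2)}; classification: cusp.

Compute partial derivatives:
  f_x = -9*x**2 - 18*x - y**2 - 4*y - 13.
  f_y = -2*x*y - 4*x - 3*y**2 - 12*y - 12.
Scan x_0 ∈ {−4, ..., 4}. For each x_0, f_y(x_0, y) is a polynomial in y; find its integer roots y ∈ {−4, ..., 4}, then test f_x and f at those candidates.
  x = -4: f_y(-4, y) = -3*y**2 - 4*y + 4; vanishes at y ∈ {-2}. (-4, -2): f_x = -81 ≠ 0.
  x = -3: f_y(-3, y) = -3*y**2 - 6*y; vanishes at y ∈ {-2, 0}. (-3, -2): f_x = -36 ≠ 0; (-3, 0): f_x = -40 ≠ 0.
  x = -2: f_y(-2, y) = -3*y**2 - 8*y - 4; vanishes at y ∈ {-2}. (-2, -2): f_x = -9 ≠ 0.
  x = -1: f_y(-1, y) = -3*y**2 - 10*y - 8; vanishes at y ∈ {-2}. (-1, -2): f_x = 0, f = 0 — SINGULAR.
  x = 0: f_y(0, y) = -3*y**2 - 12*y - 12; vanishes at y ∈ {-2}. (0, -2): f_x = -9 ≠ 0.
  x = 1: f_y(1, y) = -3*y**2 - 14*y - 16; vanishes at y ∈ {-2}. (1, -2): f_x = -36 ≠ 0.
  x = 2: f_y(2, y) = -3*y**2 - 16*y - 20; vanishes at y ∈ {-2}. (2, -2): f_x = -81 ≠ 0.
  x = 3: f_y(3, y) = -3*y**2 - 18*y - 24; vanishes at y ∈ {-4, -2}. (3, -4): f_x = -148 ≠ 0; (3, -2): f_x = -144 ≠ 0.
  x = 4: f_y(4, y) = -3*y**2 - 20*y - 28; vanishes at y ∈ {-2}. (4, -2): f_x = -225 ≠ 0.
Only singular point on the grid: (-1, -2).
Classify: substitute x = -1 + u, y = -2 + v and expand: f = -3*u**3 - u*v**2 - v**3 + v**2.
No constant or linear terms (consistent with a singular point). Quadratic part: v**2. Cubic part: -3*u**3 - u*v**2 - v**3.
The quadratic part v**2 is a perfect square, so there is a single (double) tangent line v = 0, i.e. y = -2. Restricting the cubic part to that line (v = 0) leaves -3*u**3 ≠ 0, so f is not divisible by v and the branch is v² ≈ 3*u**3 to lowest order — this is a cusp.
Classification: cusp.


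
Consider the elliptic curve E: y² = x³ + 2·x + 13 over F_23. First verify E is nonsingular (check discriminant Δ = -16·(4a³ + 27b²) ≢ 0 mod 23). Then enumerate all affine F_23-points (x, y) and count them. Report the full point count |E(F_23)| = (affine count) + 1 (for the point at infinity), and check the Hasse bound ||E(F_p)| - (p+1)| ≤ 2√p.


Affine points = {(0, 6), (0, 17), (1, 4), (1, 19), (2, 5), (2, 18), (3, 0), (4, 4), (4, 19), (7, 5), (7, 18), (8, 9), (8, 14), (9, 1), (9, 22), (11, 3), (11, 20), (14, 5), (14, 18), (16, 1), (16, 22), (18, 4), (18, 19), (20, 7), (20, 16), (21, 1), (21, 22)}; affine count = 27; |E(F_23)| = 28.

Discriminant check: Δ ∝ 4a³ + 27b² = 4·2³ + 27·13² = 4·8 + 27·169 ≡ 18 (mod 23). Nonzero ⇒ E is nonsingular.
For each x ∈ F_23, compute rhs = x³ + 2·x + 13 mod 23, then count y ∈ F_23 with y² ≡ rhs.
  x = 0: rhs = 13, matching y values: 6, 17 (2 points).
  x = 1: rhs = 16, matching y values: 4, 19 (2 points).
  x = 2: rhs = 2, matching y values: 5, 18 (2 points).
  x = 3: rhs = 0, matching y values: 0 (1 points).
  x = 4: rhs = 16, matching y values: 4, 19 (2 points).
  x = 5: rhs = 10, matching y values: none (0 points).
  x = 6: rhs = 11, matching y values: none (0 points).
  x = 7: rhs = 2, matching y values: 5, 18 (2 points).
  x = 8: rhs = 12, matching y values: 9, 14 (2 points).
  x = 9: rhs = 1, matching y values: 1, 22 (2 points).
  x = 10: rhs = 21, matching y values: none (0 points).
  x = 11: rhs = 9, matching y values: 3, 20 (2 points).
  x = 12: rhs = 17, matching y values: none (0 points).
  x = 13: rhs = 5, matching y values: none (0 points).
  x = 14: rhs = 2, matching y values: 5, 18 (2 points).
  x = 15: rhs = 14, matching y values: none (0 points).
  x = 16: rhs = 1, matching y values: 1, 22 (2 points).
  x = 17: rhs = 15, matching y values: none (0 points).
  x = 18: rhs = 16, matching y values: 4, 19 (2 points).
  x = 19: rhs = 10, matching y values: none (0 points).
  x = 20: rhs = 3, matching y values: 7, 16 (2 points).
  x = 21: rhs = 1, matching y values: 1, 22 (2 points).
  x = 22: rhs = 10, matching y values: none (0 points).
Total affine count: 27.
Full point count |E(F_23)| = 27 + 1 = 28.
Hasse bound: |28 − (23+1)| = |4| = 4 ≤ 2√23 ≈ 9.5917 ✓.


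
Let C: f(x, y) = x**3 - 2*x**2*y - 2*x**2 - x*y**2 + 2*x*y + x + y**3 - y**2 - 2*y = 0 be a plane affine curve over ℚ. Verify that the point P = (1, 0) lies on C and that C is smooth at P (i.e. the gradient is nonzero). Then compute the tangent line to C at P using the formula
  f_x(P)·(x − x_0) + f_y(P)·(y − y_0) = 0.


Tangent line at P: -2*y = 0.

Step 1: f(1, 0) = 0, so P lies on C.
Step 2: partial derivatives
  f_x(x, y) = 3*x**2 - 4*x*y - 4*x - y**2 + 2*y + 1, f_y(x, y) = -2*x**2 - 2*x*y + 2*x + 3*y**2 - 2*y - 2.
  f_x(P) = 0, f_y(P) = -2 (gradient nonzero, so P is smooth).
Step 3: tangent line at P: 0·(x − 1) + -2·(y − 0) = 0.
Expanding: -2*y = 0.


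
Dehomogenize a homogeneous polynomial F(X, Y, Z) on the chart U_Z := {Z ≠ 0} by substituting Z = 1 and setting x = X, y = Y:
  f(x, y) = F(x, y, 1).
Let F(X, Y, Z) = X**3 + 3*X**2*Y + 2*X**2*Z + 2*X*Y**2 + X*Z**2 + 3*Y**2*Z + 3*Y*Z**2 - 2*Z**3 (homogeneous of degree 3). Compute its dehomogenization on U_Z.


f(x, y) = x**3 + 3*x**2*y + 2*x**2 + 2*x*y**2 + x + 3*y**2 + 3*y - 2

On U_Z we set Z = 1. Each monomial c·X^i·Y^j·Z^k in F becomes c·x^i·y^j·1^k = c·x^i·y^j.
Substituting Z = 1: F(X, Y, 1) = x**3 + 3*x**2*y + 2*x**2 + 2*x*y**2 + x + 3*y**2 + 3*y - 2.
Note: deg(f) ≤ deg(F) = 3; strict inequality happens when F is divisible by Z (lost terms).


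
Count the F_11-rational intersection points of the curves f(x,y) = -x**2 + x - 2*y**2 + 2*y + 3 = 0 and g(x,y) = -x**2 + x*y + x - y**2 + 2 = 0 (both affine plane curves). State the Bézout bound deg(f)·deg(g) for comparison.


Common zeros: ∅; count = 0; Bézout bound = 4.

deg(f) = 2, deg(g) = 2, so Bézout bound = 4.
Scan x ∈ F_11. For each x, list the y ∈ F_11 with f(x, y) ≡ 0 and those with g(x, y) ≡ 0 (mod 11); the common zeros in that column are the intersection.
  x = 0: f ≡ 0 at y ∈ ∅; g ≡ 0 at y ∈ ∅; common: ∅.
  x = 1: f ≡ 0 at y ∈ ∅; g ≡ 0 at y ∈ {2, 10}; common: ∅.
  x = 2: f ≡ 0 at y ∈ {3, 9}; g ≡ 0 at y ∈ {0, 2}; common: ∅.
  x = 3: f ≡ 0 at y ∈ ∅; g ≡ 0 at y ∈ {6, 8}; common: ∅.
  x = 4: f ≡ 0 at y ∈ {4, 8}; g ≡ 0 at y ∈ {6, 9}; common: ∅.
  x = 5: f ≡ 0 at y ∈ {6}; g ≡ 0 at y ∈ ∅; common: ∅.
  x = 6: f ≡ 0 at y ∈ ∅; g ≡ 0 at y ∈ {8, 9}; common: ∅.
  x = 7: f ≡ 0 at y ∈ {6}; g ≡ 0 at y ∈ ∅; common: ∅.
  x = 8: f ≡ 0 at y ∈ {4, 8}; g ≡ 0 at y ∈ ∅; common: ∅.
  x = 9: f ≡ 0 at y ∈ ∅; g ≡ 0 at y ∈ ∅; common: ∅.
  x = 10: f ≡ 0 at y ∈ {3, 9}; g ≡ 0 at y ∈ {0, 10}; common: ∅.
Collecting: common zeros = ∅, so the count is 0.
Comparison with the Bézout bound: 0 ≤ 4 = deg(f)·deg(g), as expected for curves with no common component (the affine F_11-count falls short of the bound because intersections may lie at infinity, over extension fields, or carry multiplicity).


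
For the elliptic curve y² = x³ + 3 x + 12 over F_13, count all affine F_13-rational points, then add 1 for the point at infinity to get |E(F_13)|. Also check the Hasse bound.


Affine points = {(0, 5), (0, 8), (1, 4), (1, 9), (2, 0), (3, 3), (3, 10), (4, 6), (4, 7), (5, 3), (5, 10), (6, 5), (6, 8), (7, 5), (7, 8), (9, 1), (9, 12)}; affine count = 17; |E(F_13)| = 18.

Discriminant check: Δ ∝ 4a³ + 27b² = 4·3³ + 27·12² = 4·27 + 27·144 ≡ 5 (mod 13). Nonzero ⇒ E is nonsingular.
For each x ∈ F_13, compute rhs = x³ + 3·x + 12 mod 13, then count y ∈ F_13 with y² ≡ rhs.
  x = 0: rhs = 12, matching y values: 5, 8 (2 points).
  x = 1: rhs = 3, matching y values: 4, 9 (2 points).
  x = 2: rhs = 0, matching y values: 0 (1 points).
  x = 3: rhs = 9, matching y values: 3, 10 (2 points).
  x = 4: rhs = 10, matching y values: 6, 7 (2 points).
  x = 5: rhs = 9, matching y values: 3, 10 (2 points).
  x = 6: rhs = 12, matching y values: 5, 8 (2 points).
  x = 7: rhs = 12, matching y values: 5, 8 (2 points).
  x = 8: rhs = 2, matching y values: none (0 points).
  x = 9: rhs = 1, matching y values: 1, 12 (2 points).
  x = 10: rhs = 2, matching y values: none (0 points).
  x = 11: rhs = 11, matching y values: none (0 points).
  x = 12: rhs = 8, matching y values: none (0 points).
Total affine count: 17.
Full point count |E(F_13)| = 17 + 1 = 18.
Hasse bound: |18 − (13+1)| = |4| = 4 ≤ 2√13 ≈ 7.2111 ✓.


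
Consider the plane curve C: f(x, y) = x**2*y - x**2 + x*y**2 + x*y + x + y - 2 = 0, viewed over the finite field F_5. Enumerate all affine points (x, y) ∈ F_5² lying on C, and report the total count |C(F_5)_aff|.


Affine F_5-points: {(0, 2), (2, 1), (2, 3), (3, 2), (4, 3)}; count = 5.

For each of the 25 pairs (x, y) ∈ F_5², evaluate f(x, y) mod 5. Record the zeros.
  x = 0: [0↦3, 1↦4, 2↦0, 3↦1, 4↦2]  zeros at y ∈ {2}
  x = 1: [0↦3, 1↦2, 2↦3, 3↦1, 4↦1]  zeros at y ∈ ∅
  x = 2: [0↦1, 1↦0, 2↦3, 3↦0, 4↦1]  zeros at y ∈ {1, 3}
  x = 3: [0↦2, 1↦3, 2↦0, 3↦3, 4↦2]  zeros at y ∈ {2}
  x = 4: [0↦1, 1↦1, 2↦4, 3↦0, 4↦4]  zeros at y ∈ {3}
Collecting zeros: affine points = {(0, 2), (2, 1), (2, 3), (3, 2), (4, 3)}.
Total count |C(F_5)_aff| = 5.


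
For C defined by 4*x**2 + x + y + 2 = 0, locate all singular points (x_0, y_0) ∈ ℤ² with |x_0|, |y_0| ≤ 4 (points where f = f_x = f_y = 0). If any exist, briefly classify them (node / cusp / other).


No singular points in the scanned grid; C is smooth there.

Compute partial derivatives:
  f_x = 8*x + 1.
  f_y = 1.
f_y = 1 is a nonzero constant, so f_y never vanishes: no point (x, y) can satisfy f = f_x = f_y = 0. In particular no (x, y) ∈ {−4, ..., 4}² is singular; the curve is smooth.


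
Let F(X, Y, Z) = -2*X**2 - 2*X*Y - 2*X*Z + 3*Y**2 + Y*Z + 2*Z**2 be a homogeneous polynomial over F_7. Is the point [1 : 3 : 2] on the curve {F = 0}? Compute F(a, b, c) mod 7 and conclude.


F(1,3,2) ≡ 1 (mod 7); P is NOT on the curve.

Evaluate F(1, 3, 2) term-by-term (mod 7).
  -2*X**2 ↦ -2·1·1·1 = -2
  -2*X*Y ↦ -2·1·3·1 = -6
  -2*X*Z ↦ -2·1·1·2 = -4
  3*Y**2 ↦ 3·1·9·1 = 27
  Y*Z ↦ 1·1·3·2 = 6
  2*Z**2 ↦ 2·1·1·4 = 8
Sum: F(1, 3, 2) = (-2) + (-6) + (-4) + (27) + (6) + (8) = 29.
Reducing mod 7: 29 ≡ 1 (mod 7).
Since F(a, b, c) ≡ 1 ≠ 0 (mod 7), P does NOT lie on the curve.
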